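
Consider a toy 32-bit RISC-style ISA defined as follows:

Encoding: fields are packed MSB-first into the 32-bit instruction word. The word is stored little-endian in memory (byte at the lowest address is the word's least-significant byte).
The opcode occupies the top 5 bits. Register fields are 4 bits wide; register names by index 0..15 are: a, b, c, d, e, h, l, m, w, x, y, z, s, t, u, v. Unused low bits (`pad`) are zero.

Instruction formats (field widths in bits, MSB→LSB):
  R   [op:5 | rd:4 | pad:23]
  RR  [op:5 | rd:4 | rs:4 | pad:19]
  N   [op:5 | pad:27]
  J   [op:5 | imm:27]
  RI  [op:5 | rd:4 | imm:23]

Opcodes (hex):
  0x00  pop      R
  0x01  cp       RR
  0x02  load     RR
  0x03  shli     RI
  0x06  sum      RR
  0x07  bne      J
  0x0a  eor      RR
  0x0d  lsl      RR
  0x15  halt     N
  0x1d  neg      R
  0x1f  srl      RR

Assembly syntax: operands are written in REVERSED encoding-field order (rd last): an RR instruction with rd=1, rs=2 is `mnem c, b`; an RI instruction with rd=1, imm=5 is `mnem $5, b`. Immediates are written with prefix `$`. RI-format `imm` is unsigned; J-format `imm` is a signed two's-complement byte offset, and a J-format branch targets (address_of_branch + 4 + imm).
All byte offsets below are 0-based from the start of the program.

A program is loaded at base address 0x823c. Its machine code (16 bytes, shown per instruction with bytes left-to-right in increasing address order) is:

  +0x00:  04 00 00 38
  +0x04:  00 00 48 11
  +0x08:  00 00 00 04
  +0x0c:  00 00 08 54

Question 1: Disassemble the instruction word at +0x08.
pop w

@+08  little-endian(00 00 00 04) = 0x04000000
  op=0x04000000>>27=0x0 ⇒ pop (R)
  rd: (w>>23)&0xf=0x8 → w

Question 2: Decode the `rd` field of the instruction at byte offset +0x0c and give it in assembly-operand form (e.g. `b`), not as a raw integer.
w

@+0c  little-endian(00 00 08 54) = 0x54080000
  top 5b → 0xa → eor [RR]
  rd@[26:23]=0x8 ⇒ w
  rs@[22:19]=0x1 ⇒ b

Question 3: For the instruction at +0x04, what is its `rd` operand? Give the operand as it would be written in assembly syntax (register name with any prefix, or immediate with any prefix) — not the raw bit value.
off 0x04: read 00 00 48 11 as little → 0x11480000
  top 5b → 0x2 → load [RR]
  rd: (w>>23)&0xf=0x2 → c
  rs: (w>>19)&0xf=0x9 → x

c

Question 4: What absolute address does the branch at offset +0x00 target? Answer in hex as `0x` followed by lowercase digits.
off 0x00: read 04 00 00 38 as little → 0x38000004
  opcode bits[31:27]=0x7: bne/J
  imm@[26:0]=0x4 ⇒ $4
  target = base 0x823c + off 0x00 + 4 + imm 4 = 0x8244

0x8244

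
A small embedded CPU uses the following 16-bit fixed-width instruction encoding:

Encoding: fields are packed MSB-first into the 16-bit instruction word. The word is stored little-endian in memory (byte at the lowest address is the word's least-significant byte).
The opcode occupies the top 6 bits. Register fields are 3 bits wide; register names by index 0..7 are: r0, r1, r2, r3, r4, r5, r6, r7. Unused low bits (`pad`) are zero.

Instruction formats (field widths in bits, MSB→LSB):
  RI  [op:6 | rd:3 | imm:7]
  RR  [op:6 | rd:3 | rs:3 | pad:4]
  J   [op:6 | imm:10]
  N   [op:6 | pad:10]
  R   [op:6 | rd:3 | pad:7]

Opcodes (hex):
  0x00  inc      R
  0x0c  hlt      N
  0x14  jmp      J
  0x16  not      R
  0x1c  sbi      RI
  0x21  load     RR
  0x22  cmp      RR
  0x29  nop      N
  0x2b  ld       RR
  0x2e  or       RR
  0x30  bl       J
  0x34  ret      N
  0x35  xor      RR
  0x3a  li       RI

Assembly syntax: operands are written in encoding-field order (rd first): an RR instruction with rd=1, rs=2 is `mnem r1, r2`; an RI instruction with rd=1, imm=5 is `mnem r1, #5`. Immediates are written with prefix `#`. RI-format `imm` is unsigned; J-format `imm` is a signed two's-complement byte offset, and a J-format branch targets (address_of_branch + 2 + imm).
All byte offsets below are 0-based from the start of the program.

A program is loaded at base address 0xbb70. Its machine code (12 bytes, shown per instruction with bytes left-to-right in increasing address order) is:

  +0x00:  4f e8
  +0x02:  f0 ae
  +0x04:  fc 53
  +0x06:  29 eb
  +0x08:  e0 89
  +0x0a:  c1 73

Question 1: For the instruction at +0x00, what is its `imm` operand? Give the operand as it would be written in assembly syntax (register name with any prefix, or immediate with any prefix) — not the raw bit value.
off 0x00: read 4f e8 as little → 0xe84f
  top 6b → 0x3a → li [RI]
  rd@[9:7]=0x0 ⇒ r0
  imm@[6:0]=0x4f ⇒ #79

#79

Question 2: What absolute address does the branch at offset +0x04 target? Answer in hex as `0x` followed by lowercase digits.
0xbb72

off 0x04: read fc 53 as little → 0x53fc
  top 6b → 0x14 → jmp [J]
  imm: (w>>0)&0x3ff=0x3fc (s10→-4) → #-4
  target = base 0xbb70 + off 0x04 + 2 + imm -4 = 0xbb72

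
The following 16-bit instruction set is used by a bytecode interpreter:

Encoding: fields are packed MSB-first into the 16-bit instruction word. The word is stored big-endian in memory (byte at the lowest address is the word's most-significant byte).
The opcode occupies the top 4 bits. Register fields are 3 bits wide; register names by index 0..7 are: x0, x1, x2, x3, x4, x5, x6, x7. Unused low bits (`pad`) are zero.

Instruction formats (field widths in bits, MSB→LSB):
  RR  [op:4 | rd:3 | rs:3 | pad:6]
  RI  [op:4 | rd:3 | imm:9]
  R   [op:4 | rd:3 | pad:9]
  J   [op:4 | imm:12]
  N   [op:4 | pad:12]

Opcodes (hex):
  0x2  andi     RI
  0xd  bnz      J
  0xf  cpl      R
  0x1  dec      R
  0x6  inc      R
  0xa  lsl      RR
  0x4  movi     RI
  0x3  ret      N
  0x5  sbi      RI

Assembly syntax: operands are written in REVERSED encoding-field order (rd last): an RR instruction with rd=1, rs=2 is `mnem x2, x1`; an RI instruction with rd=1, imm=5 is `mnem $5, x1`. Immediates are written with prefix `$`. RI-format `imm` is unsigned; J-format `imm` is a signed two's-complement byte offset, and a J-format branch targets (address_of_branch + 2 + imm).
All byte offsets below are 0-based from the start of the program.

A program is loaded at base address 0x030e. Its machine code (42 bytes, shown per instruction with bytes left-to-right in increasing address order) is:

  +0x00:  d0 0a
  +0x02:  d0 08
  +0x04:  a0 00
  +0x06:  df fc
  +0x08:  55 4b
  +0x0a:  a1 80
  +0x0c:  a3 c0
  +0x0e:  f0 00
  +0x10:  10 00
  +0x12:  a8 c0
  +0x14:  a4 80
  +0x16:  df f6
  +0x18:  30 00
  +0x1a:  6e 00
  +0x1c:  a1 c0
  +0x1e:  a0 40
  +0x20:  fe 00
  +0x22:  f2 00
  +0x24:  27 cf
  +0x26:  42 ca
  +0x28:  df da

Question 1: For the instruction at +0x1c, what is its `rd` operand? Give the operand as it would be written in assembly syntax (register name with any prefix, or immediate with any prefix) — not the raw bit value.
@+1c  big-endian(a1 c0) = 0xa1c0
  op=0xa1c0>>12=0xa ⇒ lsl (RR)
  [11:9] rd=0 = x0
  [8:6] rs=7 = x7

x0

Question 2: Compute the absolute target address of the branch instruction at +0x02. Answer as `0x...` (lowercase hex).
[02] d0 08 → 0xd008
  top 4b → 0xd → bnz [J]
  imm: (w>>0)&0xfff=0x8 → $8
  target = base 0x030e + off 0x02 + 2 + imm 8 = 0x031a

0x031a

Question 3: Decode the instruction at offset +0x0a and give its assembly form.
lsl x6, x0

+0x0a: a1 80 ⇒ word 0xa180 (big)
  op=0xa180>>12=0xa ⇒ lsl (RR)
  rd: (w>>9)&0x7=0x0 → x0
  rs: (w>>6)&0x7=0x6 → x6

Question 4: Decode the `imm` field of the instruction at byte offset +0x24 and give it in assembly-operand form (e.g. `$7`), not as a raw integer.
[24] 27 cf → 0x27cf
  op=0x27cf>>12=0x2 ⇒ andi (RI)
  rd@[11:9]=0x3 ⇒ x3
  imm@[8:0]=0x1cf ⇒ $463

$463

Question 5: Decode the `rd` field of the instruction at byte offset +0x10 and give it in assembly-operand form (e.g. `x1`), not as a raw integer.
[10] 10 00 → 0x1000
  opcode bits[15:12]=0x1: dec/R
  rd@[11:9]=0x0 ⇒ x0

x0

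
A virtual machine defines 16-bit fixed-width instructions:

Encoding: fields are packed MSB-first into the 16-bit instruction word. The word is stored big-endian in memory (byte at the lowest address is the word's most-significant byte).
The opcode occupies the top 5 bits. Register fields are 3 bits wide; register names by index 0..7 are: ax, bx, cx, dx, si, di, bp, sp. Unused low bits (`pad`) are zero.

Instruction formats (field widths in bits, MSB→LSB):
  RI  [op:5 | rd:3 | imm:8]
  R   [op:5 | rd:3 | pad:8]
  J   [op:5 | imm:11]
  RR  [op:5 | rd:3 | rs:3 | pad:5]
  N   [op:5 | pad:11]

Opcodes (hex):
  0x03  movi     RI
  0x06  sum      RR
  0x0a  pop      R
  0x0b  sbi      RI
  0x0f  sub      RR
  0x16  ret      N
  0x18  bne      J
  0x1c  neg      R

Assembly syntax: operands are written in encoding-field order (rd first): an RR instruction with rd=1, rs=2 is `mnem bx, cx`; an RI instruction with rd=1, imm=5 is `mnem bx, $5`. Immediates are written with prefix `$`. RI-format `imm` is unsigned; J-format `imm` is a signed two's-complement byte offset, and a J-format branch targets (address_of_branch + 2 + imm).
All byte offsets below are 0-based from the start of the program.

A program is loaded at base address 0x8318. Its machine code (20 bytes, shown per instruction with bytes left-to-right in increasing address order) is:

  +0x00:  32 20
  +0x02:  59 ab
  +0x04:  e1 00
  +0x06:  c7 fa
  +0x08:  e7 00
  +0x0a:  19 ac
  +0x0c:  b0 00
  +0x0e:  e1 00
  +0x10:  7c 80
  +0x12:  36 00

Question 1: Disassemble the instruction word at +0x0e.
neg bx

@+0e  big-endian(e1 00) = 0xe100
  op=0xe100>>11=0x1c ⇒ neg (R)
  rd@[10:8]=0x1 ⇒ bx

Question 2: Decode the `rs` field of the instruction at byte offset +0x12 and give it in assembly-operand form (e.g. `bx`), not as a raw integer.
@+12  big-endian(36 00) = 0x3600
  opcode bits[15:11]=0x6: sum/RR
  rd: (w>>8)&0x7=0x6 → bp
  rs: (w>>5)&0x7=0x0 → ax

ax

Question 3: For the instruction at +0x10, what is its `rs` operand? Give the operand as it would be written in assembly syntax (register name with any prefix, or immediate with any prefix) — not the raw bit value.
+0x10: 7c 80 ⇒ word 0x7c80 (big)
  op=0x7c80>>11=0xf ⇒ sub (RR)
  rd: (w>>8)&0x7=0x4 → si
  rs: (w>>5)&0x7=0x4 → si

si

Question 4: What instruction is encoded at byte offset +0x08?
neg sp

@+08  big-endian(e7 00) = 0xe700
  top 5b → 0x1c → neg [R]
  rd@[10:8]=0x7 ⇒ sp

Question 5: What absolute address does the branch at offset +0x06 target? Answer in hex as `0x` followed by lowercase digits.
+0x06: c7 fa ⇒ word 0xc7fa (big)
  top 5b → 0x18 → bne [J]
  imm: (w>>0)&0x7ff=0x7fa (s11→-6) → $-6
  target = base 0x8318 + off 0x06 + 2 + imm -6 = 0x831a

0x831a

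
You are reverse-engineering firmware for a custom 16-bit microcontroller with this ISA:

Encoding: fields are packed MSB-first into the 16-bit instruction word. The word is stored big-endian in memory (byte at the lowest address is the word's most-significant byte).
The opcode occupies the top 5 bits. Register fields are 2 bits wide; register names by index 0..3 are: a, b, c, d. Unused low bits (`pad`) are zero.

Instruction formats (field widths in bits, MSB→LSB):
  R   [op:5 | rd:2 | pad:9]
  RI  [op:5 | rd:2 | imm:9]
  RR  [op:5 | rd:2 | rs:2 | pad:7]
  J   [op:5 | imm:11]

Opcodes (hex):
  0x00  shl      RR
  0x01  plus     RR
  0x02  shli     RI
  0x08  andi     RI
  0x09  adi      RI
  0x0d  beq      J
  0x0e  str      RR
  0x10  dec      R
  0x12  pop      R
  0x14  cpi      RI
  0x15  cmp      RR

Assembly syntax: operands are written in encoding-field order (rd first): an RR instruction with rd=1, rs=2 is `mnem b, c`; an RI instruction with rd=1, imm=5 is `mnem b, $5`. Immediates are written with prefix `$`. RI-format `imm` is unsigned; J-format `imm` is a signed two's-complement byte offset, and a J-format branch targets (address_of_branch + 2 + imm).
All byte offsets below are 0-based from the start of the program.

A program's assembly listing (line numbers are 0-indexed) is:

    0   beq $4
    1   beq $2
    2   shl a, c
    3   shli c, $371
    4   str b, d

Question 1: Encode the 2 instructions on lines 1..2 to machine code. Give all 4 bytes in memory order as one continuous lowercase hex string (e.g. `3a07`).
68020100

L1: beq op=0xd:5|imm=2:11 ⇒ 0x6802 ⇒ big 68 02
L2: shl op=0x0:5|rd=0:2|rs=2:2|pad=0:7 ⇒ 0x0100 ⇒ big 01 00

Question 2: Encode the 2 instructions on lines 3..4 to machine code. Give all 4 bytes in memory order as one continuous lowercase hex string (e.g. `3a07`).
15737380

line 3 (shli): pack op=0x2:5|rd=2:2|imm=371:9 = 0x1573; big→ 15 73
line 4 (str): pack op=0xe:5|rd=1:2|rs=3:2|pad=0:7 = 0x7380; big→ 73 80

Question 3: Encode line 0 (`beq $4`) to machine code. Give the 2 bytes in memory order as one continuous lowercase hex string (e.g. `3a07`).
6804

L0: beq op=0xd:5|imm=4:11 ⇒ 0x6804 ⇒ big 68 04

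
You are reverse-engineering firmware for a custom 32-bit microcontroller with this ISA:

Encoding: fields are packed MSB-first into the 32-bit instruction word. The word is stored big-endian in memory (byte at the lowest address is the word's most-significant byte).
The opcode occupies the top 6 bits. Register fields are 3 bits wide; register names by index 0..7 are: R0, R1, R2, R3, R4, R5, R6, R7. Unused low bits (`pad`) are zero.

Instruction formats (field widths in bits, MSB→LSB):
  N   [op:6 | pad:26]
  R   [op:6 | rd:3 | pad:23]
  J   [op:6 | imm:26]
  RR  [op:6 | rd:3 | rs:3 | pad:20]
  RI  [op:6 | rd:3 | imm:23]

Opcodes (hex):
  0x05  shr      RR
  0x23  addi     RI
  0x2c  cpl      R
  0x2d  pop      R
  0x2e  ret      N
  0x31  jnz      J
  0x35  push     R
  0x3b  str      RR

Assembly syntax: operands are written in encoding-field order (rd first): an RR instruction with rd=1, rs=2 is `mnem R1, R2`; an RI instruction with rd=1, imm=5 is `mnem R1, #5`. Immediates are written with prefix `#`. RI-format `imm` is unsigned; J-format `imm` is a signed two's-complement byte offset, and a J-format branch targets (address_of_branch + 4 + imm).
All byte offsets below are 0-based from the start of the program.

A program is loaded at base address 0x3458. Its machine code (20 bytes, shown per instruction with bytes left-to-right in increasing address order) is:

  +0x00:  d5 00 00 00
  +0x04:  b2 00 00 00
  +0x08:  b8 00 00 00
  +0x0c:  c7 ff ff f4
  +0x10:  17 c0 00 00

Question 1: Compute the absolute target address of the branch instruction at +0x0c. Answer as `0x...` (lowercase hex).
0x345c

@+0c  big-endian(c7 ff ff f4) = 0xc7fffff4
  op=0xc7fffff4>>26=0x31 ⇒ jnz (J)
  imm: (w>>0)&0x3ffffff=0x3fffff4 (s26→-12) → #-12
  target = base 0x3458 + off 0x0c + 4 + imm -12 = 0x345c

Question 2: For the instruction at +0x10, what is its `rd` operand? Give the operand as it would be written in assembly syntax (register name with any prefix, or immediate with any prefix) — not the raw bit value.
off 0x10: read 17 c0 00 00 as big → 0x17c00000
  op=0x17c00000>>26=0x5 ⇒ shr (RR)
  [25:23] rd=7 = R7
  [22:20] rs=4 = R4

R7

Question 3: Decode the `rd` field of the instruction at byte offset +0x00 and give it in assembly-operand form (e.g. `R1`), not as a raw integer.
off 0x00: read d5 00 00 00 as big → 0xd5000000
  op=0xd5000000>>26=0x35 ⇒ push (R)
  rd: (w>>23)&0x7=0x2 → R2

R2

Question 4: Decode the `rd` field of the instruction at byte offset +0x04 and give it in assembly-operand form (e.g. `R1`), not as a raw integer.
[04] b2 00 00 00 → 0xb2000000
  top 6b → 0x2c → cpl [R]
  rd@[25:23]=0x4 ⇒ R4

R4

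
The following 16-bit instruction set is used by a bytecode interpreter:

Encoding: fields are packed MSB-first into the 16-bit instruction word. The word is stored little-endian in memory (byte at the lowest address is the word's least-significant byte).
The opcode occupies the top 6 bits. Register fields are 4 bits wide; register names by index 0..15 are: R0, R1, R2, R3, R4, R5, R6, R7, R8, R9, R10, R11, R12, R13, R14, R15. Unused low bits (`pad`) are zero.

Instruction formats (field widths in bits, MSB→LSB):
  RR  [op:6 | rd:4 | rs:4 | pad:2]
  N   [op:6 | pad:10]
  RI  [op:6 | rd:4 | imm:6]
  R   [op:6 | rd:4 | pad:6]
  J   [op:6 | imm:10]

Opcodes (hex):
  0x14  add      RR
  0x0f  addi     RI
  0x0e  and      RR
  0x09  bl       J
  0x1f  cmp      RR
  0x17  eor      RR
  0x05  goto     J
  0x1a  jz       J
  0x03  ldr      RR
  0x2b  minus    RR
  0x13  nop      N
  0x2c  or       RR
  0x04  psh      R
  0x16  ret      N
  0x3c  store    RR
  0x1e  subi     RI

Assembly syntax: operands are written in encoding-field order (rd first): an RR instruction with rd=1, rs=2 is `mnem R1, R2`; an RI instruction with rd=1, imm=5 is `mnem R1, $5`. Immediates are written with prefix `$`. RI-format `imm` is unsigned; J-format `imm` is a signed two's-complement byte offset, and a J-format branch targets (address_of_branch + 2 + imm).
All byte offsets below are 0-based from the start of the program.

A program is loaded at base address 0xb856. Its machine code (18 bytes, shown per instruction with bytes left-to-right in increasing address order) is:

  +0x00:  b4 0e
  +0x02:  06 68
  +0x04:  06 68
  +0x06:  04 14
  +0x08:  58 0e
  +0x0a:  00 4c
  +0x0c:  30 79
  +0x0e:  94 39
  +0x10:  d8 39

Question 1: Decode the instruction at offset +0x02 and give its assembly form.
off 0x02: read 06 68 as little → 0x6806
  op=0x6806>>10=0x1a ⇒ jz (J)
  imm@[9:0]=0x6 ⇒ $6

jz $6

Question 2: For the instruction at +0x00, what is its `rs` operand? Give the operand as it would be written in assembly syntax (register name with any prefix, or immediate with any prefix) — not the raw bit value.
+0x00: b4 0e ⇒ word 0x0eb4 (little)
  op=0x0eb4>>10=0x3 ⇒ ldr (RR)
  [9:6] rd=10 = R10
  [5:2] rs=13 = R13

R13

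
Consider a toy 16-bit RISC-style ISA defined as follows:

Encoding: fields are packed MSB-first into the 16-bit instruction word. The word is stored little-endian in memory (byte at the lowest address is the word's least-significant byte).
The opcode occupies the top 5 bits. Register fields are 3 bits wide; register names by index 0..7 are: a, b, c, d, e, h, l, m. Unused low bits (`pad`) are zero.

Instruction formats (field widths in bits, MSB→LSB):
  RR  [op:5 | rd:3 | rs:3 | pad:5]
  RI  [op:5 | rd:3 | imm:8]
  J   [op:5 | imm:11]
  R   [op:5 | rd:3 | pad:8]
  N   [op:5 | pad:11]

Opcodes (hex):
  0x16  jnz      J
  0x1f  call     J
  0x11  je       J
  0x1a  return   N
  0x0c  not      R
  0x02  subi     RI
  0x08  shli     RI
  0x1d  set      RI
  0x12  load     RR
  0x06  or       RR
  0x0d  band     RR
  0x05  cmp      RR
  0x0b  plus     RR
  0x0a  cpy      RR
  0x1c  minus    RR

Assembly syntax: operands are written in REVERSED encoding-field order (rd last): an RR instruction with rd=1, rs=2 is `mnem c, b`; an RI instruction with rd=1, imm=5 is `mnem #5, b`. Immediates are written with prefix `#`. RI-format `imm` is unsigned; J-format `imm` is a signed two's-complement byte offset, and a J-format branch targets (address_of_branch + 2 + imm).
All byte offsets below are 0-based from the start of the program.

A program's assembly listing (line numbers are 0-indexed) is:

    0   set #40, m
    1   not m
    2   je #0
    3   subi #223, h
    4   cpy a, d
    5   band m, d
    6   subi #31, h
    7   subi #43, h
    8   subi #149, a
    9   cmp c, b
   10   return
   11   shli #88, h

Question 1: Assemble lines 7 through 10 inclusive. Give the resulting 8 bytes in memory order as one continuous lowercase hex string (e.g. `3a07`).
L7: subi op=0x2:5|rd=5:3|imm=43:8 ⇒ 0x152b ⇒ little 2b 15
L8: subi op=0x2:5|rd=0:3|imm=149:8 ⇒ 0x1095 ⇒ little 95 10
L9: cmp op=0x5:5|rd=1:3|rs=2:3|pad=0:5 ⇒ 0x2940 ⇒ little 40 29
L10: return op=0x1a:5|pad=0:11 ⇒ 0xd000 ⇒ little 00 d0

2b159510402900d0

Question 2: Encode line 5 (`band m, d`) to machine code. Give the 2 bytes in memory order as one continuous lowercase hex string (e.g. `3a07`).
e06b

line 5 (band): pack op=0xd:5|rd=3:3|rs=7:3|pad=0:5 = 0x6be0; little→ e0 6b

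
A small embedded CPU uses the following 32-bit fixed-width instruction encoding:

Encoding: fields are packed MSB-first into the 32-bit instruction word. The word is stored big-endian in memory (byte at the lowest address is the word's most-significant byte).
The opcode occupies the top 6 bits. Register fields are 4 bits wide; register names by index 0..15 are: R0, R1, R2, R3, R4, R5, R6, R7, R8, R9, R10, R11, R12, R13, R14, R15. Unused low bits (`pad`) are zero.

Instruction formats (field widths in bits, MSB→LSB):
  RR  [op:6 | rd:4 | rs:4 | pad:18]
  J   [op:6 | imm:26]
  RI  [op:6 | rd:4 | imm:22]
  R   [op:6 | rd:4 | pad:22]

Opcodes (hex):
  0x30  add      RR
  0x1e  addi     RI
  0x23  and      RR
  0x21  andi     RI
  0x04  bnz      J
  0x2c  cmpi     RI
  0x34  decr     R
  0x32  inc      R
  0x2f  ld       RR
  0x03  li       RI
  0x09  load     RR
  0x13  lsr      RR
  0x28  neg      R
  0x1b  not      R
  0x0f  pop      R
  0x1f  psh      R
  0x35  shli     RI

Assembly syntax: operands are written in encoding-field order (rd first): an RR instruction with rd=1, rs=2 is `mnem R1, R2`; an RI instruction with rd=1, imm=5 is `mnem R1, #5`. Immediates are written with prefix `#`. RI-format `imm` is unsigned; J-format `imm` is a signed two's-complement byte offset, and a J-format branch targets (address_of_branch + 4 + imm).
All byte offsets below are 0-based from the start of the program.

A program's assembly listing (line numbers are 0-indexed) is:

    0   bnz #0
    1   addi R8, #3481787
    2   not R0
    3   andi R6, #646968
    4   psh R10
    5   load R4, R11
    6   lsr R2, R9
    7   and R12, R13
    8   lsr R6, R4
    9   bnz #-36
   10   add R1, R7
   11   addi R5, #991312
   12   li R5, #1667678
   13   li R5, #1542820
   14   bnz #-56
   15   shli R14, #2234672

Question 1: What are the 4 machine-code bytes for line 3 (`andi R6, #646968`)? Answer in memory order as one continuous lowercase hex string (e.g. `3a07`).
line 3 (andi): pack op=0x21:6|rd=6:4|imm=646968:22 = 0x8589df38; big→ 85 89 df 38

8589df38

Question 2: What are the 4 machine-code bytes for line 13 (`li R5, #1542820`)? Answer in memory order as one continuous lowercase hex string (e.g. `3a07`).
0d578aa4

13. li fields op=0x3:6|rd=5:4|imm=1542820:22 → word 0d578aa4h → 0d 57 8a a4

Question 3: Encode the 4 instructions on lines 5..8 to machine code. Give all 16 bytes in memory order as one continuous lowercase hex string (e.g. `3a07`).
line 5 (load): pack op=0x9:6|rd=4:4|rs=11:4|pad=0:18 = 0x252c0000; big→ 25 2c 00 00
line 6 (lsr): pack op=0x13:6|rd=2:4|rs=9:4|pad=0:18 = 0x4ca40000; big→ 4c a4 00 00
line 7 (and): pack op=0x23:6|rd=12:4|rs=13:4|pad=0:18 = 0x8f340000; big→ 8f 34 00 00
line 8 (lsr): pack op=0x13:6|rd=6:4|rs=4:4|pad=0:18 = 0x4d900000; big→ 4d 90 00 00

252c00004ca400008f3400004d900000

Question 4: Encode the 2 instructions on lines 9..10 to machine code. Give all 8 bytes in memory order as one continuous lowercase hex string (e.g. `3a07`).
9. bnz fields op=0x4:6|imm=-36:26 → word 13ffffdch → 13 ff ff dc
10. add fields op=0x30:6|rd=1:4|rs=7:4|pad=0:18 → word c05c0000h → c0 5c 00 00

13ffffdcc05c0000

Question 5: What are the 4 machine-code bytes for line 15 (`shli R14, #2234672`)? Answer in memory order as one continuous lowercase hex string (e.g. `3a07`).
line 15 (shli): pack op=0x35:6|rd=14:4|imm=2234672:22 = 0xd7a21930; big→ d7 a2 19 30

d7a21930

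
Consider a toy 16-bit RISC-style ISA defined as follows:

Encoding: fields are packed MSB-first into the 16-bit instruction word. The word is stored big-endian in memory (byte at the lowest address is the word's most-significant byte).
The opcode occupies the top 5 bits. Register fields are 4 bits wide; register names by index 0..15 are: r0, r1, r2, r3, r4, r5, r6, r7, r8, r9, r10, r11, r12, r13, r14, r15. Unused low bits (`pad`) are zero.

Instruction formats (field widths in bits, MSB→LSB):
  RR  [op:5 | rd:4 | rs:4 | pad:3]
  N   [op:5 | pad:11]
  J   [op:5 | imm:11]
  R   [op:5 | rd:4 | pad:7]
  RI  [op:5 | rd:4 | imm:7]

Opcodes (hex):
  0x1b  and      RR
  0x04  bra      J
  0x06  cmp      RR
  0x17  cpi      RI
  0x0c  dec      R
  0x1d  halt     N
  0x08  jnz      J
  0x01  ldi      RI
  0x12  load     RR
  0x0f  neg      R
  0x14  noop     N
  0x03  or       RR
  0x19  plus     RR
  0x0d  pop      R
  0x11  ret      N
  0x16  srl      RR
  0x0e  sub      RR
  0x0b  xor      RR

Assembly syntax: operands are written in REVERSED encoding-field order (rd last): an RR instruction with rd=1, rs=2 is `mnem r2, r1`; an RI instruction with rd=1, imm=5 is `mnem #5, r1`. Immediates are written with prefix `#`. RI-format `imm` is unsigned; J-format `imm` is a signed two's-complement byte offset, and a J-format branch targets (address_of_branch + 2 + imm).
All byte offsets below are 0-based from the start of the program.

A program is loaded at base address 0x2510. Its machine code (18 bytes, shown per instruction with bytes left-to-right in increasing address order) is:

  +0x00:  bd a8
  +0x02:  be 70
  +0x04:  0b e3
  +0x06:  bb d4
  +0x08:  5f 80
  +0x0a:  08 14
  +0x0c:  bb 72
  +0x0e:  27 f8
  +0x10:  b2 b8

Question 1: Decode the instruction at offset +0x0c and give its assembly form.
cpi #114, r6

off 0x0c: read bb 72 as big → 0xbb72
  top 5b → 0x17 → cpi [RI]
  rd@[10:7]=0x6 ⇒ r6
  imm@[6:0]=0x72 ⇒ #114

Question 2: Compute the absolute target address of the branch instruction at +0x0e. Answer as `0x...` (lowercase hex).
0x2518

off 0x0e: read 27 f8 as big → 0x27f8
  opcode bits[15:11]=0x4: bra/J
  [10:0] imm=2040 (s11→-8) = #-8
  target = base 0x2510 + off 0x0e + 2 + imm -8 = 0x2518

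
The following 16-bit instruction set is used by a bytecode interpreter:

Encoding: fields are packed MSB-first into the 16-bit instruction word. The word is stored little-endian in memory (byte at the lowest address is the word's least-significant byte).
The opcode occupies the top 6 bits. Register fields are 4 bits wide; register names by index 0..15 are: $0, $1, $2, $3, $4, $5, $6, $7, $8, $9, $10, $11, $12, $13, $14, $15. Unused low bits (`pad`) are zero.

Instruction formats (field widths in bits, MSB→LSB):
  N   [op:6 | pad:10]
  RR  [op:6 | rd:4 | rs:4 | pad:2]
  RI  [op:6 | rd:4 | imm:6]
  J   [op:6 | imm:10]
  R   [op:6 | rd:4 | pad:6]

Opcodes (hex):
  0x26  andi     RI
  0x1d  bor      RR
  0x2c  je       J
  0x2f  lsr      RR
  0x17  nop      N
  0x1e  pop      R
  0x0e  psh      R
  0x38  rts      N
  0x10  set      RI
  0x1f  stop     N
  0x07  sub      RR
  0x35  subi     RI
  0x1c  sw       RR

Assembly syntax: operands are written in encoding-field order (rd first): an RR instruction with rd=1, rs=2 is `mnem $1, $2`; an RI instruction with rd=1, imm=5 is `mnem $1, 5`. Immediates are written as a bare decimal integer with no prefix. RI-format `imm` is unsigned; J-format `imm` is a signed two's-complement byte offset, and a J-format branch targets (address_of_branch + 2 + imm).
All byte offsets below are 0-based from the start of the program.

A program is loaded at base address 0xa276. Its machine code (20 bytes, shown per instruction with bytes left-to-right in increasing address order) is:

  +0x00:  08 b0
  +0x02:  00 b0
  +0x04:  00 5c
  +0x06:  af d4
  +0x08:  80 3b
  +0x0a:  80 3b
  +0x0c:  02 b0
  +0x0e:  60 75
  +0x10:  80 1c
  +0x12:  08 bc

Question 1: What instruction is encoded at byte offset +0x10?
+0x10: 80 1c ⇒ word 0x1c80 (little)
  top 6b → 0x7 → sub [RR]
  [9:6] rd=2 = $2
  [5:2] rs=0 = $0

sub $2, $0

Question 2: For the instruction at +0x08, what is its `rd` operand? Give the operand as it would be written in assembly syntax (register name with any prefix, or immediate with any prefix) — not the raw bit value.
off 0x08: read 80 3b as little → 0x3b80
  op=0x3b80>>10=0xe ⇒ psh (R)
  rd: (w>>6)&0xf=0xe → $14

$14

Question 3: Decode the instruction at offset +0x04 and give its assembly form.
nop

@+04  little-endian(00 5c) = 0x5c00
  op=0x5c00>>10=0x17 ⇒ nop (N)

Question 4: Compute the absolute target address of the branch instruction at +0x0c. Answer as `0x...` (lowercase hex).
+0x0c: 02 b0 ⇒ word 0xb002 (little)
  top 6b → 0x2c → je [J]
  imm: (w>>0)&0x3ff=0x2 → 2
  target = base 0xa276 + off 0x0c + 2 + imm 2 = 0xa286

0xa286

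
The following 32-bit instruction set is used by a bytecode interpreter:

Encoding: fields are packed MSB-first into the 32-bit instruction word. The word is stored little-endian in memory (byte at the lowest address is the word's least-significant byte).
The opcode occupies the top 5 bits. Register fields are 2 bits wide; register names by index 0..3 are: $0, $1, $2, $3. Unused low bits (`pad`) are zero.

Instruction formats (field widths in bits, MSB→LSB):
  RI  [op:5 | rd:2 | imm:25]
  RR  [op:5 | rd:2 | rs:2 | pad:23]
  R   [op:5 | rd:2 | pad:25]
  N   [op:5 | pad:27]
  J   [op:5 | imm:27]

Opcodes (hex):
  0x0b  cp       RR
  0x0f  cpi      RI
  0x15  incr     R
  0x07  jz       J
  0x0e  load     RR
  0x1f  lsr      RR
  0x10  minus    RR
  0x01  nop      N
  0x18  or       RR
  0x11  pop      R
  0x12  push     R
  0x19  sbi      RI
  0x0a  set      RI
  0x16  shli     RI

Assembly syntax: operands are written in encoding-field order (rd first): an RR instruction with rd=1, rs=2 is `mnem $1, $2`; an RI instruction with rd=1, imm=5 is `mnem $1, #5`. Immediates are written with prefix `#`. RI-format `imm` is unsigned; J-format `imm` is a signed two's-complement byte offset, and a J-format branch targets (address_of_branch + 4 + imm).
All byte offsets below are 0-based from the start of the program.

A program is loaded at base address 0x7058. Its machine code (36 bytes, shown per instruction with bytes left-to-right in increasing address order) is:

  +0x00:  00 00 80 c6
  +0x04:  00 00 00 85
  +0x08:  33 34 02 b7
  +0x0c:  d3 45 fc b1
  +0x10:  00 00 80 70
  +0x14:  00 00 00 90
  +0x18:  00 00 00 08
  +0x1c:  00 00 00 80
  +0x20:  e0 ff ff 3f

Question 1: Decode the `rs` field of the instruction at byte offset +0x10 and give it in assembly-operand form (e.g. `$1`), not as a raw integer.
$1

off 0x10: read 00 00 80 70 as little → 0x70800000
  top 5b → 0xe → load [RR]
  rd@[26:25]=0x0 ⇒ $0
  rs@[24:23]=0x1 ⇒ $1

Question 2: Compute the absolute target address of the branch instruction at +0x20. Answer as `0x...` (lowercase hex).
off 0x20: read e0 ff ff 3f as little → 0x3fffffe0
  top 5b → 0x7 → jz [J]
  [26:0] imm=134217696 (s27→-32) = #-32
  target = base 0x7058 + off 0x20 + 4 + imm -32 = 0x705c

0x705c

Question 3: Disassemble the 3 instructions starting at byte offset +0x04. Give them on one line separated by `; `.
minus $2, $2; shli $3, #16921651; shli $0, #33310163

@+04  little-endian(00 00 00 85) = 0x85000000
  top 5b → 0x10 → minus [RR]
  [26:25] rd=2 = $2
  [24:23] rs=2 = $2
@+08  little-endian(33 34 02 b7) = 0xb7023433
  top 5b → 0x16 → shli [RI]
  [26:25] rd=3 = $3
  [24:0] imm=16921651 = #16921651
@+0c  little-endian(d3 45 fc b1) = 0xb1fc45d3
  top 5b → 0x16 → shli [RI]
  [26:25] rd=0 = $0
  [24:0] imm=33310163 = #33310163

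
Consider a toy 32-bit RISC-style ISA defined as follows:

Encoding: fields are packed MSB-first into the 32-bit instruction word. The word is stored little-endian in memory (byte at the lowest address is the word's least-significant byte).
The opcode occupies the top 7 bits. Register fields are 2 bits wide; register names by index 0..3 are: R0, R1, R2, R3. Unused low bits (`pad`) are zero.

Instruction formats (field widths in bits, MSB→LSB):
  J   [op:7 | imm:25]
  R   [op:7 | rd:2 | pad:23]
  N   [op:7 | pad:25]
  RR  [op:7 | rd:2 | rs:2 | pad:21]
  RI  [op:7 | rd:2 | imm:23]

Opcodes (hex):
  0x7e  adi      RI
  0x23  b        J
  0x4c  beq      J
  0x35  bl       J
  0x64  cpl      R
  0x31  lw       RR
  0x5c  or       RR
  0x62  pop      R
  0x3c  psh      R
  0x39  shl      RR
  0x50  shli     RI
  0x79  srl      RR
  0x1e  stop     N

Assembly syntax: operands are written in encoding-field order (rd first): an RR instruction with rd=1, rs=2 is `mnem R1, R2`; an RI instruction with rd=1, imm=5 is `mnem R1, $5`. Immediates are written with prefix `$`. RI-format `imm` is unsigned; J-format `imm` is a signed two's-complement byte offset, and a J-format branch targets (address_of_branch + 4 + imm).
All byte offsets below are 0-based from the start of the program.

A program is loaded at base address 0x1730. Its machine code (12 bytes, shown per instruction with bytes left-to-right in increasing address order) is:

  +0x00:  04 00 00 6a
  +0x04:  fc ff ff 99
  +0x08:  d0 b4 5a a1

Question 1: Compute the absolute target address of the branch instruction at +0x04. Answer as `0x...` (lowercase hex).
0x1734

[04] fc ff ff 99 → 0x99fffffc
  top 7b → 0x4c → beq [J]
  [24:0] imm=33554428 (s25→-4) = $-4
  target = base 0x1730 + off 0x04 + 4 + imm -4 = 0x1734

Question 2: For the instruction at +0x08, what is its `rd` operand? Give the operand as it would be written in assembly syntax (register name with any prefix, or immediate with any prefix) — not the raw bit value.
off 0x08: read d0 b4 5a a1 as little → 0xa15ab4d0
  top 7b → 0x50 → shli [RI]
  [24:23] rd=2 = R2
  [22:0] imm=5944528 = $5944528

R2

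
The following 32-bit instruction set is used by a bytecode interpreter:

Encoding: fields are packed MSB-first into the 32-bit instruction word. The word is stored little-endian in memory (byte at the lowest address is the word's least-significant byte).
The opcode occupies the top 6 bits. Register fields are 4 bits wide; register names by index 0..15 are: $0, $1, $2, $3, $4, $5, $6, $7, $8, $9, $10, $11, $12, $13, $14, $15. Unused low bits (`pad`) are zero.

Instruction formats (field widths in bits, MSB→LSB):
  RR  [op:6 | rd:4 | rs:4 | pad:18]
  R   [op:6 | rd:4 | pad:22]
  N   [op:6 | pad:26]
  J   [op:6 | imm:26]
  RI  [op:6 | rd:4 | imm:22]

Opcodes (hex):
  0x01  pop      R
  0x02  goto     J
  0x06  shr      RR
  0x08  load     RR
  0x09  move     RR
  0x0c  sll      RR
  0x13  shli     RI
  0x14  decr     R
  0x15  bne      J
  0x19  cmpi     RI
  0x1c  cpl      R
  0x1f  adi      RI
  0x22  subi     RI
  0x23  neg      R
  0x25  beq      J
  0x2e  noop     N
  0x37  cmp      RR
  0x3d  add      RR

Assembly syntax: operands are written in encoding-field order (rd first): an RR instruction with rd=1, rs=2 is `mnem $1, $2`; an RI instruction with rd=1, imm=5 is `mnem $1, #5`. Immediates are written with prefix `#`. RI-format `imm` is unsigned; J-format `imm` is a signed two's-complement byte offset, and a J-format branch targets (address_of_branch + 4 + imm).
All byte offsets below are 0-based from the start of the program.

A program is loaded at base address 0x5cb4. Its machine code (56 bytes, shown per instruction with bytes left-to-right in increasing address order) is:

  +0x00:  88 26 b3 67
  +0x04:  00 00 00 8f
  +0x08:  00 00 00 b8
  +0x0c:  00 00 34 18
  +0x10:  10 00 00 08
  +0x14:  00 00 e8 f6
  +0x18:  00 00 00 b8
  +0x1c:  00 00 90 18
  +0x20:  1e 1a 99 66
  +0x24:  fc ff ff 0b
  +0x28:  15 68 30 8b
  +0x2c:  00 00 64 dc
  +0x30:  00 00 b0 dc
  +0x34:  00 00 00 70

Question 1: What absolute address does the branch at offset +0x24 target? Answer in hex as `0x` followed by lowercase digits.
0x5cd8

@+24  little-endian(fc ff ff 0b) = 0x0bfffffc
  top 6b → 0x2 → goto [J]
  imm: (w>>0)&0x3ffffff=0x3fffffc (s26→-4) → #-4
  target = base 0x5cb4 + off 0x24 + 4 + imm -4 = 0x5cd8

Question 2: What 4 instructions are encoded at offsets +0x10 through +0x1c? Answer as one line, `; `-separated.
goto #16; add $11, $10; noop; shr $2, $4

off 0x10: read 10 00 00 08 as little → 0x08000010
  opcode bits[31:26]=0x2: goto/J
  imm: (w>>0)&0x3ffffff=0x10 → #16
off 0x14: read 00 00 e8 f6 as little → 0xf6e80000
  opcode bits[31:26]=0x3d: add/RR
  rd: (w>>22)&0xf=0xb → $11
  rs: (w>>18)&0xf=0xa → $10
off 0x18: read 00 00 00 b8 as little → 0xb8000000
  opcode bits[31:26]=0x2e: noop/N
off 0x1c: read 00 00 90 18 as little → 0x18900000
  opcode bits[31:26]=0x6: shr/RR
  rd: (w>>22)&0xf=0x2 → $2
  rs: (w>>18)&0xf=0x4 → $4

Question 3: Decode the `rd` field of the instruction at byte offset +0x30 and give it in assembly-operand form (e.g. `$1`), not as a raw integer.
$2

+0x30: 00 00 b0 dc ⇒ word 0xdcb00000 (little)
  op=0xdcb00000>>26=0x37 ⇒ cmp (RR)
  [25:22] rd=2 = $2
  [21:18] rs=12 = $12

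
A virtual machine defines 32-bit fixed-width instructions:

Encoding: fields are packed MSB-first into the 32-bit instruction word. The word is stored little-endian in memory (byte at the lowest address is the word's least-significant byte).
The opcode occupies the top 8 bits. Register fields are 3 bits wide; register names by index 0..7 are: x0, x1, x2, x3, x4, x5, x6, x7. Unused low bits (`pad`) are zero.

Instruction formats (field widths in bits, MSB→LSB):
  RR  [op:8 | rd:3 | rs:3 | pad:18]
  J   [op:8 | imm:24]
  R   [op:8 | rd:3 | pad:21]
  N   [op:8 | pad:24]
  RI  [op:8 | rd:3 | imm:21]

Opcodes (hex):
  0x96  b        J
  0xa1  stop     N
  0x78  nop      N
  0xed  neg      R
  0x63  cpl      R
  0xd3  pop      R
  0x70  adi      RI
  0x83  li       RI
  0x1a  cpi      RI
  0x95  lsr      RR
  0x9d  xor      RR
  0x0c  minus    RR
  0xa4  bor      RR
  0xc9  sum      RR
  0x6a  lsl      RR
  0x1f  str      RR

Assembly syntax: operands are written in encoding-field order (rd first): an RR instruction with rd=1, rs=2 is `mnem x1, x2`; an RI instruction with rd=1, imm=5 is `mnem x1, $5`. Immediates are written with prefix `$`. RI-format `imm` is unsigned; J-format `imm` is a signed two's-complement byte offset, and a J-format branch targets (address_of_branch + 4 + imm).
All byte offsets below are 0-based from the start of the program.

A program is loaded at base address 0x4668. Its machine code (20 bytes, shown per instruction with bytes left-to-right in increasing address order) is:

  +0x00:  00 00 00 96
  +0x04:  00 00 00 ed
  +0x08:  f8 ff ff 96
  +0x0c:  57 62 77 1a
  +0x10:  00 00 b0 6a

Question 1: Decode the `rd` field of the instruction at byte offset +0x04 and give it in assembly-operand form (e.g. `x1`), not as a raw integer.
+0x04: 00 00 00 ed ⇒ word 0xed000000 (little)
  top 8b → 0xed → neg [R]
  rd: (w>>21)&0x7=0x0 → x0

x0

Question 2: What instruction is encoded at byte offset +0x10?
lsl x5, x4

+0x10: 00 00 b0 6a ⇒ word 0x6ab00000 (little)
  op=0x6ab00000>>24=0x6a ⇒ lsl (RR)
  [23:21] rd=5 = x5
  [20:18] rs=4 = x4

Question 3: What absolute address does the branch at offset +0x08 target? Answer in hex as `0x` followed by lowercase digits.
@+08  little-endian(f8 ff ff 96) = 0x96fffff8
  opcode bits[31:24]=0x96: b/J
  imm: (w>>0)&0xffffff=0xfffff8 (s24→-8) → $-8
  target = base 0x4668 + off 0x08 + 4 + imm -8 = 0x466c

0x466c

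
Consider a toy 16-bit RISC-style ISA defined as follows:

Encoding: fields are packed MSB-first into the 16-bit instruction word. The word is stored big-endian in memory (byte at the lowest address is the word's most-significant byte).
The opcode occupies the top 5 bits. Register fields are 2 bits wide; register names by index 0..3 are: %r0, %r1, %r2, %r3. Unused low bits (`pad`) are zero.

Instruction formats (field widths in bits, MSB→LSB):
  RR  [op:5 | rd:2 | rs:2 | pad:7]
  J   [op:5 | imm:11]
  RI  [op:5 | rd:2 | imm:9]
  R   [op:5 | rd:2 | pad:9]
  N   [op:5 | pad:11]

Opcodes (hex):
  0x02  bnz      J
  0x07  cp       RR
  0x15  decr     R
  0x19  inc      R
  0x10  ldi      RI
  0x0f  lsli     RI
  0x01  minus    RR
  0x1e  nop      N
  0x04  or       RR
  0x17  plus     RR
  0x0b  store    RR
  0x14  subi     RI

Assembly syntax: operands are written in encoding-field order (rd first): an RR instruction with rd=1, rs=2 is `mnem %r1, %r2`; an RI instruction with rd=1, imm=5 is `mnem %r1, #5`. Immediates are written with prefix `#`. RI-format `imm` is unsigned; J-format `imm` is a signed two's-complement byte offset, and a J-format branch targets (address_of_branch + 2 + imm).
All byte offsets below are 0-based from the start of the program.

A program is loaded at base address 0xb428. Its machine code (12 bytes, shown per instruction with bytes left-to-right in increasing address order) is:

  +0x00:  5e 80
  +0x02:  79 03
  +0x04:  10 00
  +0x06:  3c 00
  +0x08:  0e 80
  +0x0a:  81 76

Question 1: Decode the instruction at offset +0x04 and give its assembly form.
bnz #0

+0x04: 10 00 ⇒ word 0x1000 (big)
  top 5b → 0x2 → bnz [J]
  imm@[10:0]=0x0 ⇒ #0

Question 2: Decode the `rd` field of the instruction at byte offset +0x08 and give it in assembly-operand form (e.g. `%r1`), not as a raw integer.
@+08  big-endian(0e 80) = 0x0e80
  top 5b → 0x1 → minus [RR]
  [10:9] rd=3 = %r3
  [8:7] rs=1 = %r1

%r3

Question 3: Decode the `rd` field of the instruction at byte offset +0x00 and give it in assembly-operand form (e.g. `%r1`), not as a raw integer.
%r3

@+00  big-endian(5e 80) = 0x5e80
  opcode bits[15:11]=0xb: store/RR
  rd@[10:9]=0x3 ⇒ %r3
  rs@[8:7]=0x1 ⇒ %r1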